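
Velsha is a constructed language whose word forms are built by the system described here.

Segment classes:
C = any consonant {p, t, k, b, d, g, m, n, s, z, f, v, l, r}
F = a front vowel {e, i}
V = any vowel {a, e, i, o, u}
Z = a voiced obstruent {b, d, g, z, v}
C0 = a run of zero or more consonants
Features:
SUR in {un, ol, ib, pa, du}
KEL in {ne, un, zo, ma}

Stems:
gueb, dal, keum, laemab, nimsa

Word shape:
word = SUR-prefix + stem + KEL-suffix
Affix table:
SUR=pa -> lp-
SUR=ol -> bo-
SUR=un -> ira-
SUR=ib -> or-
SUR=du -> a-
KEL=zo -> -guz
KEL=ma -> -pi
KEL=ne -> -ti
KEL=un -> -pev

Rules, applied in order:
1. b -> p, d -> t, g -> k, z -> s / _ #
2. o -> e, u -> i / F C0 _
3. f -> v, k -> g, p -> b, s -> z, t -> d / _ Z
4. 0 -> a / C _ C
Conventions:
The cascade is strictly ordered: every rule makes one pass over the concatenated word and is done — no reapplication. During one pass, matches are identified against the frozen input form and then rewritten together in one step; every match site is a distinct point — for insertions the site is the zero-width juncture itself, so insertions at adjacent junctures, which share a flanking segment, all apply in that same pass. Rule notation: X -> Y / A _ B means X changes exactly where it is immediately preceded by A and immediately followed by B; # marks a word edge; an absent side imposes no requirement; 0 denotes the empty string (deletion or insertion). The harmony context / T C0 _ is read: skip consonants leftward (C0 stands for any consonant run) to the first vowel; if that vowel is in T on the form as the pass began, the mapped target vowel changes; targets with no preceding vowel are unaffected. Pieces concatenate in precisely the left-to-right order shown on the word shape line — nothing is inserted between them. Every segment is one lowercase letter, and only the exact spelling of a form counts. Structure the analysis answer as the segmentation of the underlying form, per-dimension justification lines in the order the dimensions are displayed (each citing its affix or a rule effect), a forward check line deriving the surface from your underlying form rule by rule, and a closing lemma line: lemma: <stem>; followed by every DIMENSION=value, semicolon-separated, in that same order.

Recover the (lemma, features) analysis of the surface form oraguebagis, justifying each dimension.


underlying: or-gueb-guz
SUR=ib - signalled by the affix or-
KEL=zo - signalled by the affix -guz
check: orguebguz -> orguebgus -> orguebgis -> orguebgis -> oraguebagis
lemma: gueb; SUR=ib; KEL=zo


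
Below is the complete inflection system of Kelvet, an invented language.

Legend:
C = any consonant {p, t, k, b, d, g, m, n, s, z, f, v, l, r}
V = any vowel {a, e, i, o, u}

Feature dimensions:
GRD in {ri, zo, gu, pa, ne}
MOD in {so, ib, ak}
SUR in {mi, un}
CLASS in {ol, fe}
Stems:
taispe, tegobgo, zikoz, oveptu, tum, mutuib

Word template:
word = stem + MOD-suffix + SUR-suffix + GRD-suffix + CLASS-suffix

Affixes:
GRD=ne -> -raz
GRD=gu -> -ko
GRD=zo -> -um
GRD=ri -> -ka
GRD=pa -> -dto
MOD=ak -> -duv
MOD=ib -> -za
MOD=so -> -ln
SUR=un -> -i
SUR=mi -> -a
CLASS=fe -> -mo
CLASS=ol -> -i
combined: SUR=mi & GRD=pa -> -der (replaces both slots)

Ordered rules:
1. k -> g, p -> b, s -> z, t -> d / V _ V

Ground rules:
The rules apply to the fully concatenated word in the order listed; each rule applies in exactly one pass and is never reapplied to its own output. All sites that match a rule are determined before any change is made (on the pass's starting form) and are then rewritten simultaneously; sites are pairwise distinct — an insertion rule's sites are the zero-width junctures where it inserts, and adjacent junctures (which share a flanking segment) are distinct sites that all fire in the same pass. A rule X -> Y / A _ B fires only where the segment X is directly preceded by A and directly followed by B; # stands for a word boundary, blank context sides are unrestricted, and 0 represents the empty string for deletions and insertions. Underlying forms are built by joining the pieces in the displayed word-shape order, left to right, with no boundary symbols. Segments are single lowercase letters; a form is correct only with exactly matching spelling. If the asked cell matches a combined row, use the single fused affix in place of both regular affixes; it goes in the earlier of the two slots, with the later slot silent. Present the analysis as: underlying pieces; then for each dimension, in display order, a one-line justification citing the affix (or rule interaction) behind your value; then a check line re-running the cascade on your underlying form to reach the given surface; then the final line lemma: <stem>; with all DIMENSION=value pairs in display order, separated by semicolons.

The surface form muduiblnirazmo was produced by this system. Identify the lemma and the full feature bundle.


underlying: mutuib-ln-i-raz-mo
GRD=ne - signalled by the affix -raz
MOD=so - signalled by the affix -ln
SUR=un - signalled by the affix -i
CLASS=fe - signalled by the affix -mo
check: mutuiblnirazmo -> muduiblnirazmo
lemma: mutuib; GRD=ne; MOD=so; SUR=un; CLASS=fe


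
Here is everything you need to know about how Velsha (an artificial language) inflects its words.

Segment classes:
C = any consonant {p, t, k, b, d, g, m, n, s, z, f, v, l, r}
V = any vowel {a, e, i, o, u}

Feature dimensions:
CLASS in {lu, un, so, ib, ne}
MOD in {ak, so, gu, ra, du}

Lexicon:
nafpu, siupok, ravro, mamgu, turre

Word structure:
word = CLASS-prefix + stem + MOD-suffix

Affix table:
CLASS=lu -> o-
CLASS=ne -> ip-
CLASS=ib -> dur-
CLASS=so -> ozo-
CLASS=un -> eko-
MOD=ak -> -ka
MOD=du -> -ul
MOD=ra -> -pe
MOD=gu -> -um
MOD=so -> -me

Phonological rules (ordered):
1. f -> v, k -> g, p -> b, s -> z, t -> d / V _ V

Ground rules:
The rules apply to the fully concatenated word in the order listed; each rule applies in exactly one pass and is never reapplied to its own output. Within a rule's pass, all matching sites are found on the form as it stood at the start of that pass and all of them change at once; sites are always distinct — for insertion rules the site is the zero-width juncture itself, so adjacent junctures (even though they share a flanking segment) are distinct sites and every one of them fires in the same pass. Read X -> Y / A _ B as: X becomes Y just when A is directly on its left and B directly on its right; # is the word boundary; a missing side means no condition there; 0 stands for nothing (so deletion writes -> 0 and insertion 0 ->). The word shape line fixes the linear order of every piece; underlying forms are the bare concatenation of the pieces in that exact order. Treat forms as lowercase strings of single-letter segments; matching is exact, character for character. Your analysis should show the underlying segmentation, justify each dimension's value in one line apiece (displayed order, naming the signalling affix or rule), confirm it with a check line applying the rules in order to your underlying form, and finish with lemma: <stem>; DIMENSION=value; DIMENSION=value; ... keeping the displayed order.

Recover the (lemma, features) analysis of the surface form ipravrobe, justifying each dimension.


underlying: ip-ravro-pe
CLASS=ne - signalled by the affix ip-
MOD=ra - signalled by the affix -pe
check: ipravrope -> ipravrobe
lemma: ravro; CLASS=ne; MOD=ra


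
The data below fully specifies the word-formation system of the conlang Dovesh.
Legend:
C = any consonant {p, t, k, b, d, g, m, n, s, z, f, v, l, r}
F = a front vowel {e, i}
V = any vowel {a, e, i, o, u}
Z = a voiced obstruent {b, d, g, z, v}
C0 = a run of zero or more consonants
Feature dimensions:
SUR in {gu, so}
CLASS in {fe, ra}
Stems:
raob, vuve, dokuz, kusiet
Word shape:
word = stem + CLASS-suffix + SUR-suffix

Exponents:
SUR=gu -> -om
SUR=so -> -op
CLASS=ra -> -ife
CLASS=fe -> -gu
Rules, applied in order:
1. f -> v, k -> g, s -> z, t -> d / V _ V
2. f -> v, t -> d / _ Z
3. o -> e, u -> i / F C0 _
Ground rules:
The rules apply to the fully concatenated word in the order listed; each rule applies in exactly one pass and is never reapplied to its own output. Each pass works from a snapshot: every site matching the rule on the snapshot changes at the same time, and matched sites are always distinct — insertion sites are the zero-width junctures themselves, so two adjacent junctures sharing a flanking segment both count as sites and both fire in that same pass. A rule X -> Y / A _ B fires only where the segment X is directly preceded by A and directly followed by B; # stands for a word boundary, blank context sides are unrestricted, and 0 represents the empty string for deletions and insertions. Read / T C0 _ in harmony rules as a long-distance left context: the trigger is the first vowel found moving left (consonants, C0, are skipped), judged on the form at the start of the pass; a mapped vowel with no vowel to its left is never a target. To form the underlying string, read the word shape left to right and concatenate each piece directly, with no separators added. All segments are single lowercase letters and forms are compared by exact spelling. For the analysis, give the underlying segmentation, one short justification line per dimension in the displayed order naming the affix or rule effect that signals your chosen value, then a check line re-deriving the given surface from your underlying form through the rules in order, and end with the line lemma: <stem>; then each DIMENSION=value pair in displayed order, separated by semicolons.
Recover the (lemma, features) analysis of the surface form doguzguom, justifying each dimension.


underlying: dokuz-gu-om
SUR=gu - signalled by the affix -om
CLASS=fe - signalled by the affix -gu
check: dokuzguom -> doguzguom -> doguzguom -> doguzguom
lemma: dokuz; SUR=gu; CLASS=fe


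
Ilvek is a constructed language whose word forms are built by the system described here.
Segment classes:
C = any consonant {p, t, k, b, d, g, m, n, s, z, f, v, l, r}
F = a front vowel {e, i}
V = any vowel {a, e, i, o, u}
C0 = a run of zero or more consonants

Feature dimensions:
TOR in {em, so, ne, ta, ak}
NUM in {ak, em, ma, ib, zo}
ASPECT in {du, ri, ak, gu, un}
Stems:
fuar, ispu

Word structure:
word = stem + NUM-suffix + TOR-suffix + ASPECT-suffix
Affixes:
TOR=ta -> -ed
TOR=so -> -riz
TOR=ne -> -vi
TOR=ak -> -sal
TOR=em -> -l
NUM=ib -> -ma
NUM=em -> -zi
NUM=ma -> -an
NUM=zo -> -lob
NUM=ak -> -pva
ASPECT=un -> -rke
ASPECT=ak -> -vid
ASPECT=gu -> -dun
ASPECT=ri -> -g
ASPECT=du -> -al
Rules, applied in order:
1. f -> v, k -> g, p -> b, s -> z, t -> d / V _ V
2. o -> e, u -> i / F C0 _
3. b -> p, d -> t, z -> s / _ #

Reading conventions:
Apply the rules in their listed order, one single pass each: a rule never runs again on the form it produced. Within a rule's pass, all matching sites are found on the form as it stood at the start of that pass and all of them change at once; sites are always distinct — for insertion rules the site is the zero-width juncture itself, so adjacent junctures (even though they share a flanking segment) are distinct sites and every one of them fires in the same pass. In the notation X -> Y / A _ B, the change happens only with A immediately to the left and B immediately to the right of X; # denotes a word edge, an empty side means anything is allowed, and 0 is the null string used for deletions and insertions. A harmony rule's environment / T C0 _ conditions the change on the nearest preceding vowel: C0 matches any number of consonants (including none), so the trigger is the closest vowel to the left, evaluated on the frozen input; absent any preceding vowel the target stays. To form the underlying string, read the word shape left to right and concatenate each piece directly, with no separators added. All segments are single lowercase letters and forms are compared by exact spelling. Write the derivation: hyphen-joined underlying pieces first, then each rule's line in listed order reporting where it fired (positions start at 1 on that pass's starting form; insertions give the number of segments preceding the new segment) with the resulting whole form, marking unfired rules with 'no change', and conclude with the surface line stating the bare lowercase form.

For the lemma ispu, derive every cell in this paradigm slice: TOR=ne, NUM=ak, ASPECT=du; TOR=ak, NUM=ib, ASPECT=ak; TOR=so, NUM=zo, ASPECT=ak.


cell TOR=ne, NUM=ak, ASPECT=du:
underlying: ispu-pva-vi-al
1. f -> v, k -> g, p -> b, s -> z, t -> d / V _ V: no change
2. o -> e, u -> i / F C0 _: fires at position(s) 4: ispipvavial
3. b -> p, d -> t, z -> s / _ #: no change
surface: ispipvavial

cell TOR=ak, NUM=ib, ASPECT=ak:
underlying: ispu-ma-sal-vid
1. f -> v, k -> g, p -> b, s -> z, t -> d / V _ V: fires at position(s) 7: ispumazalvid
2. o -> e, u -> i / F C0 _: fires at position(s) 4: ispimazalvid
3. b -> p, d -> t, z -> s / _ #: fires at position(s) 12: ispimazalvit
surface: ispimazalvit

cell TOR=so, NUM=zo, ASPECT=ak:
underlying: ispu-lob-riz-vid
1. f -> v, k -> g, p -> b, s -> z, t -> d / V _ V: no change
2. o -> e, u -> i / F C0 _: fires at position(s) 4: ispilobrizvid
3. b -> p, d -> t, z -> s / _ #: fires at position(s) 13: ispilobrizvit
surface: ispilobrizvit


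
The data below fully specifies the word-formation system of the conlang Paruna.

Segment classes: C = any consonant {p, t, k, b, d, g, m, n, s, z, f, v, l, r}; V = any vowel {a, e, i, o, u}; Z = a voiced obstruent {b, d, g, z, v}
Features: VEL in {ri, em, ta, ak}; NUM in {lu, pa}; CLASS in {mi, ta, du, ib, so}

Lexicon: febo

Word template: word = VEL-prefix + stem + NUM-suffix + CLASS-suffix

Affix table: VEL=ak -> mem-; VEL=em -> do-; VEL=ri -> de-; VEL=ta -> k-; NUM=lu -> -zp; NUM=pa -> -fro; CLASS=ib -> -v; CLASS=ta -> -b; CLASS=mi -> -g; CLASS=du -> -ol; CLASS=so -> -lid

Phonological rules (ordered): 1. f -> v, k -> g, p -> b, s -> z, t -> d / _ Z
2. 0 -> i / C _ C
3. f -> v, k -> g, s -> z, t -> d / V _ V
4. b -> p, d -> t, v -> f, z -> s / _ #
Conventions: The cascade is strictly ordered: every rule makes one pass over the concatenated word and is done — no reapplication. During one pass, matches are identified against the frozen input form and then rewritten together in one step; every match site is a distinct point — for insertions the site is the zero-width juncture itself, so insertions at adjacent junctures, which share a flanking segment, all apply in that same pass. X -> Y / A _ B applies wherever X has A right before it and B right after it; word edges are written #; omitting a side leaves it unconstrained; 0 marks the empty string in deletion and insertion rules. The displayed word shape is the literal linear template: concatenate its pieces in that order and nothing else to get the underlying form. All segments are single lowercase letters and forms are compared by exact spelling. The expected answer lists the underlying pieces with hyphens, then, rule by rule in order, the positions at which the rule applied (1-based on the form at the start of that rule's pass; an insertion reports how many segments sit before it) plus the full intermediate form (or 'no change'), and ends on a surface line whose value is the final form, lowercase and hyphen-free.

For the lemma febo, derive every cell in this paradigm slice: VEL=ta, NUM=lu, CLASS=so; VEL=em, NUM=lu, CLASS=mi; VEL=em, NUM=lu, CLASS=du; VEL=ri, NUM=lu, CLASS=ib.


cell VEL=ta, NUM=lu, CLASS=so:
underlying: k-febo-zp-lid
1. f -> v, k -> g, p -> b, s -> z, t -> d / _ Z: no change
2. 0 -> i / C _ C: inserts after position(s) 1, 6, 7: kifebozipilid
3. f -> v, k -> g, s -> z, t -> d / V _ V: fires at position(s) 3: kivebozipilid
4. b -> p, d -> t, v -> f, z -> s / _ #: fires at position(s) 13: kivebozipilit
surface: kivebozipilit

cell VEL=em, NUM=lu, CLASS=mi:
underlying: do-febo-zp-g
1. f -> v, k -> g, p -> b, s -> z, t -> d / _ Z: fires at position(s) 8: dofebozbg
2. 0 -> i / C _ C: inserts after position(s) 7, 8: dofebozibig
3. f -> v, k -> g, s -> z, t -> d / V _ V: fires at position(s) 3: dovebozibig
4. b -> p, d -> t, v -> f, z -> s / _ #: no change
surface: dovebozibig

cell VEL=em, NUM=lu, CLASS=du:
underlying: do-febo-zp-ol
1. f -> v, k -> g, p -> b, s -> z, t -> d / _ Z: no change
2. 0 -> i / C _ C: inserts after position(s) 7: dofebozipol
3. f -> v, k -> g, s -> z, t -> d / V _ V: fires at position(s) 3: dovebozipol
4. b -> p, d -> t, v -> f, z -> s / _ #: no change
surface: dovebozipol

cell VEL=ri, NUM=lu, CLASS=ib:
underlying: de-febo-zp-v
1. f -> v, k -> g, p -> b, s -> z, t -> d / _ Z: fires at position(s) 8: defebozbv
2. 0 -> i / C _ C: inserts after position(s) 7, 8: defebozibiv
3. f -> v, k -> g, s -> z, t -> d / V _ V: fires at position(s) 3: devebozibiv
4. b -> p, d -> t, v -> f, z -> s / _ #: fires at position(s) 11: devebozibif
surface: devebozibif


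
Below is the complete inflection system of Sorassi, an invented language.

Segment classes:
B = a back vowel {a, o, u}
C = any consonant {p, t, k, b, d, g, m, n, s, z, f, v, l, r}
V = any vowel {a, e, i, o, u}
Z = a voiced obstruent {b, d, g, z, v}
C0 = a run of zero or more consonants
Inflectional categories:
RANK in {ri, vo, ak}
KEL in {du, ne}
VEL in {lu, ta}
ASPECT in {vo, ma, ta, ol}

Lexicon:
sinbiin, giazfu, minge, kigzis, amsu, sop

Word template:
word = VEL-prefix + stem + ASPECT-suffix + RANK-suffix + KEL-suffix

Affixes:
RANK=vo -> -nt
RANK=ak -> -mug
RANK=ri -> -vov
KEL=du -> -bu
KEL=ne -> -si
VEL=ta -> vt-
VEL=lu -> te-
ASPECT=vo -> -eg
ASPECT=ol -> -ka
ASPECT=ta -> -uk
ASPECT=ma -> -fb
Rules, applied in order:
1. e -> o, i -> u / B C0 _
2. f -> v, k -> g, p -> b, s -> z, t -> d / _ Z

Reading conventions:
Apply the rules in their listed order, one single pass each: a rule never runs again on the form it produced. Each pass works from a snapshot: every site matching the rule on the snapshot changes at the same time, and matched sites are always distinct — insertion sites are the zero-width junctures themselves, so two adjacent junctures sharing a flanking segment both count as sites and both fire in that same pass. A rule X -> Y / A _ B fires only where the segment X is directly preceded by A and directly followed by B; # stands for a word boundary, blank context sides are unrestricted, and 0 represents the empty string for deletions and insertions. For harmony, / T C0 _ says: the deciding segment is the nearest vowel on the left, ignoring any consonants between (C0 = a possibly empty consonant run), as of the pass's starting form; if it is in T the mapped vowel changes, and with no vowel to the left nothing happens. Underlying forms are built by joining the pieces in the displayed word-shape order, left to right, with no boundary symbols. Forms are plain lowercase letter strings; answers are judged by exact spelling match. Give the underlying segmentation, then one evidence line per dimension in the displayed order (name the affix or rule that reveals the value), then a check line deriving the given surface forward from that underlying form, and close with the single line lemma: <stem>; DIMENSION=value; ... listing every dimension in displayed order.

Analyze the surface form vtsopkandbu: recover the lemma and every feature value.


underlying: vt-sop-ka-nt-bu
RANK=vo - signalled by the affix -nt
KEL=du - signalled by the affix -bu
VEL=ta - signalled by the affix vt-
ASPECT=ol - signalled by the affix -ka
check: vtsopkantbu -> vtsopkantbu -> vtsopkandbu
lemma: sop; RANK=vo; KEL=du; VEL=ta; ASPECT=ol


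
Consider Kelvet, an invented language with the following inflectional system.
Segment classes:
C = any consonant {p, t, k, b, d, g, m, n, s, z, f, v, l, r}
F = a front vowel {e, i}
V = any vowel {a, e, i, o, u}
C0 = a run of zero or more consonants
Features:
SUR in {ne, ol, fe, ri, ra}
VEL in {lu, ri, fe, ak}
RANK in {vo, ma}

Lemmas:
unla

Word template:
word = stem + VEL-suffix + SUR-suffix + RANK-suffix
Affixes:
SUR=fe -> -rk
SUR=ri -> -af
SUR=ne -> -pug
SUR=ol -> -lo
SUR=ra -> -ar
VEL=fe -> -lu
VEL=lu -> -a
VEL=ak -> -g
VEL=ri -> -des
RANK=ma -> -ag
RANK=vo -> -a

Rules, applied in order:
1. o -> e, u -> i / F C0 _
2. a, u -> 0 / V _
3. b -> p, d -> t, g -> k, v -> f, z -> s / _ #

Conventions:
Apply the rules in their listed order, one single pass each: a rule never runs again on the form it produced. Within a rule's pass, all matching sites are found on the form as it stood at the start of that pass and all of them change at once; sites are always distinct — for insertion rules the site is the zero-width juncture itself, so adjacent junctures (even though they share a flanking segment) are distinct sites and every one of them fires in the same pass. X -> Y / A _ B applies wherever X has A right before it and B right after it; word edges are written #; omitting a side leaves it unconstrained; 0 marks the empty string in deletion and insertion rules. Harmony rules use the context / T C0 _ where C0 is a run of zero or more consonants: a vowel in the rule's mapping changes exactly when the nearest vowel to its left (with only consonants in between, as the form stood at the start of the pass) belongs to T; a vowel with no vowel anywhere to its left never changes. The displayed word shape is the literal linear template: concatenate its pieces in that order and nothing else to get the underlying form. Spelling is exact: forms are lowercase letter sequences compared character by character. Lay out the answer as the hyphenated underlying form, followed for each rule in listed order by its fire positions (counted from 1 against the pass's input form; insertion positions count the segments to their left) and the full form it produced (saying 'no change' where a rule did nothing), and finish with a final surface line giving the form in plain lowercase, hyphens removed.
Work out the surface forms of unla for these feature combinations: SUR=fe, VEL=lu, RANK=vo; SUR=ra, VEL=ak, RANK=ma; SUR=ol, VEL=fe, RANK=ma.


cell SUR=fe, VEL=lu, RANK=vo:
underlying: unla-a-rk-a
1. o -> e, u -> i / F C0 _: no change
2. a, u -> 0 / V _: fires at position(s) 5: unlarka
3. b -> p, d -> t, g -> k, v -> f, z -> s / _ #: no change
surface: unlarka

cell SUR=ra, VEL=ak, RANK=ma:
underlying: unla-g-ar-ag
1. o -> e, u -> i / F C0 _: no change
2. a, u -> 0 / V _: no change
3. b -> p, d -> t, g -> k, v -> f, z -> s / _ #: fires at position(s) 9: unlagarak
surface: unlagarak

cell SUR=ol, VEL=fe, RANK=ma:
underlying: unla-lu-lo-ag
1. o -> e, u -> i / F C0 _: no change
2. a, u -> 0 / V _: fires at position(s) 9: unlalulog
3. b -> p, d -> t, g -> k, v -> f, z -> s / _ #: fires at position(s) 9: unlalulok
surface: unlalulok


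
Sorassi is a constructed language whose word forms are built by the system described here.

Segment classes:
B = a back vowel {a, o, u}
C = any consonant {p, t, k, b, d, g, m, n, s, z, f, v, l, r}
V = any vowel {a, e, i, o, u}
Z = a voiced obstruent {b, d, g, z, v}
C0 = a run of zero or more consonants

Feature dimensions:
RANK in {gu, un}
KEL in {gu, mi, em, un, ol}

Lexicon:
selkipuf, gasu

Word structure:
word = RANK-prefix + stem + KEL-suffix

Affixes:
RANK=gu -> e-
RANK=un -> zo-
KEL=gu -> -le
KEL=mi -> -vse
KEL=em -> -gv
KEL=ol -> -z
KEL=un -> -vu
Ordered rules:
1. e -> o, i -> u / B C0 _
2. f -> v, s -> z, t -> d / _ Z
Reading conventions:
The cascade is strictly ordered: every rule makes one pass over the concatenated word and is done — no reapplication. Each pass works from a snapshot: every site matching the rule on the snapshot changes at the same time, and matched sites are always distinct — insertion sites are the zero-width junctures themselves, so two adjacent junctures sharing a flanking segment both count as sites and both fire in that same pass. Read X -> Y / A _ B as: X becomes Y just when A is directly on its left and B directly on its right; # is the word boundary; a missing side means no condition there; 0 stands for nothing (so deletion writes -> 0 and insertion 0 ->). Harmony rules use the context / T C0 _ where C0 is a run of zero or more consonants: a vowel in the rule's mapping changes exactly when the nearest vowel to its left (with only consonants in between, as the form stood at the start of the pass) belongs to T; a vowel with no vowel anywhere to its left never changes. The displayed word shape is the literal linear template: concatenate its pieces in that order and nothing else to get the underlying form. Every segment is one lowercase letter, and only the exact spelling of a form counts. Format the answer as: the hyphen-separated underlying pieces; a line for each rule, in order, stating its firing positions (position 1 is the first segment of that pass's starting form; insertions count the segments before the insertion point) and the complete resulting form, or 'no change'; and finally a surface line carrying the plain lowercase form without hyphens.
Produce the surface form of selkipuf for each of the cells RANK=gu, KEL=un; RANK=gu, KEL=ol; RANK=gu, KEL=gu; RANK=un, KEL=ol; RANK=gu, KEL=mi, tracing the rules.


cell RANK=gu, KEL=un:
underlying: e-selkipuf-vu
1. e -> o, i -> u / B C0 _: no change
2. f -> v, s -> z, t -> d / _ Z: fires at position(s) 9: eselkipuvvu
surface: eselkipuvvu

cell RANK=gu, KEL=ol:
underlying: e-selkipuf-z
1. e -> o, i -> u / B C0 _: no change
2. f -> v, s -> z, t -> d / _ Z: fires at position(s) 9: eselkipuvz
surface: eselkipuvz

cell RANK=gu, KEL=gu:
underlying: e-selkipuf-le
1. e -> o, i -> u / B C0 _: fires at position(s) 11: eselkipuflo
2. f -> v, s -> z, t -> d / _ Z: no change
surface: eselkipuflo

cell RANK=un, KEL=ol:
underlying: zo-selkipuf-z
1. e -> o, i -> u / B C0 _: fires at position(s) 4: zosolkipufz
2. f -> v, s -> z, t -> d / _ Z: fires at position(s) 10: zosolkipuvz
surface: zosolkipuvz

cell RANK=gu, KEL=mi:
underlying: e-selkipuf-vse
1. e -> o, i -> u / B C0 _: fires at position(s) 12: eselkipufvso
2. f -> v, s -> z, t -> d / _ Z: fires at position(s) 9: eselkipuvvso
surface: eselkipuvvso


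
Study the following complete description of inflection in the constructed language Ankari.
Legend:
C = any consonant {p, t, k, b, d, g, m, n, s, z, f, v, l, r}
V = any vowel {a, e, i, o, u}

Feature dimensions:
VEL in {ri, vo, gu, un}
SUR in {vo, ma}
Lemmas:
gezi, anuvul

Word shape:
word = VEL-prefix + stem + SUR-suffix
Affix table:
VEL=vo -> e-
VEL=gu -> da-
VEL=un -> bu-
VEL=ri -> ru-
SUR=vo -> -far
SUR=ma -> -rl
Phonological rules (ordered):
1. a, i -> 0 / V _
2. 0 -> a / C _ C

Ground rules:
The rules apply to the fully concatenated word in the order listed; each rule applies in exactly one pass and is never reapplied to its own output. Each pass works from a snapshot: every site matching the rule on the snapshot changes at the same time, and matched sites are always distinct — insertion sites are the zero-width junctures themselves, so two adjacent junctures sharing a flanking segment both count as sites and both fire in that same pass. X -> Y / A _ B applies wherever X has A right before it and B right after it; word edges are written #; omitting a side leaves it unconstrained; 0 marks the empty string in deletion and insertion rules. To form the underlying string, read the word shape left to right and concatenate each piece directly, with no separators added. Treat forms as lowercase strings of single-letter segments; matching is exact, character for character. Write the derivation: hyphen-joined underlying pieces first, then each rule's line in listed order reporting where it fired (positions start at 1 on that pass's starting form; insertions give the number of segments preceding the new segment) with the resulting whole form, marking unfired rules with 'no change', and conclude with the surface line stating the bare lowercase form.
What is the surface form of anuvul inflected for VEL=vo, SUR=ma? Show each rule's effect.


underlying: e-anuvul-rl
1. a, i -> 0 / V _: fires at position(s) 2: enuvulrl
2. 0 -> a / C _ C: inserts after position(s) 6, 7: enuvularal
surface: enuvularal


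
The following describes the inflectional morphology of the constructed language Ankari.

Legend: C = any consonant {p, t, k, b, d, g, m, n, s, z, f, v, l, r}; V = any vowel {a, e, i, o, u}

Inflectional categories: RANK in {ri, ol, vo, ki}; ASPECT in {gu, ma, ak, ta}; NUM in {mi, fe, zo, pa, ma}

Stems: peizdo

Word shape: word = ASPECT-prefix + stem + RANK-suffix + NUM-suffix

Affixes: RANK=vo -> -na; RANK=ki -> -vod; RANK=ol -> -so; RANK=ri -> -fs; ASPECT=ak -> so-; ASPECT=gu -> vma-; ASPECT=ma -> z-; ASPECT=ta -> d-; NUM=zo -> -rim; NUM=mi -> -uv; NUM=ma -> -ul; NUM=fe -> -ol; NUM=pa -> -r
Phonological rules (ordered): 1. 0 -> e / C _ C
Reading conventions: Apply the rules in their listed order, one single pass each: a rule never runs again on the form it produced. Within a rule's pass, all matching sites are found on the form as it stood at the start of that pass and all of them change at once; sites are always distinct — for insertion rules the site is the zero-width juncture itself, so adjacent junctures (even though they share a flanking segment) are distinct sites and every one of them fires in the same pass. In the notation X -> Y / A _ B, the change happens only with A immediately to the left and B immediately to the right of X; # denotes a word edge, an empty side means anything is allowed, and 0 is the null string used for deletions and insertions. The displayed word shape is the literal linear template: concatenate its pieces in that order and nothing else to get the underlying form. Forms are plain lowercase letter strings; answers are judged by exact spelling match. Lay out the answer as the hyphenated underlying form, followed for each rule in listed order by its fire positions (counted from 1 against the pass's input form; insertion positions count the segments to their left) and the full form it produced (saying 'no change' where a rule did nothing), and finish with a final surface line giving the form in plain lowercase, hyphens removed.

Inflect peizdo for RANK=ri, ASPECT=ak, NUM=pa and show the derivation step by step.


underlying: so-peizdo-fs-r
1. 0 -> e / C _ C: inserts after position(s) 6, 9, 10: sopeizedofeser
surface: sopeizedofeser


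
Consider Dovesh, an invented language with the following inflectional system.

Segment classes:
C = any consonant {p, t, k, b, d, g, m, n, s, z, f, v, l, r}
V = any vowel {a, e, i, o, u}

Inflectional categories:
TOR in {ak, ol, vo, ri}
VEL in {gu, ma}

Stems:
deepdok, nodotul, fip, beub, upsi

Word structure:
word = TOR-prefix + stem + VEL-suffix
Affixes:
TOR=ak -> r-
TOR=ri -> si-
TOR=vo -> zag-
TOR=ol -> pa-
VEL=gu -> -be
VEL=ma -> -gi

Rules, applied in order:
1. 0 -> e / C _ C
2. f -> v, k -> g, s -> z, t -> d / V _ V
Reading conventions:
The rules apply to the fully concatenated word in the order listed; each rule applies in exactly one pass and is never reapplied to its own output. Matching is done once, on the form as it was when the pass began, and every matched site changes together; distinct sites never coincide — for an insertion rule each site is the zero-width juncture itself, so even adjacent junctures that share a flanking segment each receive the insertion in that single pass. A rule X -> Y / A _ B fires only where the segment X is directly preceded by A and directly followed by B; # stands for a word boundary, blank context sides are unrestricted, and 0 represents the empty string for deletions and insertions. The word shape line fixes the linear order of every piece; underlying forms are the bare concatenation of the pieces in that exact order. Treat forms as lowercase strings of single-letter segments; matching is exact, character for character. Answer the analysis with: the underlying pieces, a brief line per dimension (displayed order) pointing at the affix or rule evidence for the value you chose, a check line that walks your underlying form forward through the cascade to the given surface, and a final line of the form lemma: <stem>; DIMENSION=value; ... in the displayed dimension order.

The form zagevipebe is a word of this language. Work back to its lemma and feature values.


underlying: zag-fip-be
TOR=vo - signalled by the affix zag-
VEL=gu - signalled by the affix -be
check: zagfipbe -> zagefipebe -> zagevipebe
lemma: fip; TOR=vo; VEL=gu


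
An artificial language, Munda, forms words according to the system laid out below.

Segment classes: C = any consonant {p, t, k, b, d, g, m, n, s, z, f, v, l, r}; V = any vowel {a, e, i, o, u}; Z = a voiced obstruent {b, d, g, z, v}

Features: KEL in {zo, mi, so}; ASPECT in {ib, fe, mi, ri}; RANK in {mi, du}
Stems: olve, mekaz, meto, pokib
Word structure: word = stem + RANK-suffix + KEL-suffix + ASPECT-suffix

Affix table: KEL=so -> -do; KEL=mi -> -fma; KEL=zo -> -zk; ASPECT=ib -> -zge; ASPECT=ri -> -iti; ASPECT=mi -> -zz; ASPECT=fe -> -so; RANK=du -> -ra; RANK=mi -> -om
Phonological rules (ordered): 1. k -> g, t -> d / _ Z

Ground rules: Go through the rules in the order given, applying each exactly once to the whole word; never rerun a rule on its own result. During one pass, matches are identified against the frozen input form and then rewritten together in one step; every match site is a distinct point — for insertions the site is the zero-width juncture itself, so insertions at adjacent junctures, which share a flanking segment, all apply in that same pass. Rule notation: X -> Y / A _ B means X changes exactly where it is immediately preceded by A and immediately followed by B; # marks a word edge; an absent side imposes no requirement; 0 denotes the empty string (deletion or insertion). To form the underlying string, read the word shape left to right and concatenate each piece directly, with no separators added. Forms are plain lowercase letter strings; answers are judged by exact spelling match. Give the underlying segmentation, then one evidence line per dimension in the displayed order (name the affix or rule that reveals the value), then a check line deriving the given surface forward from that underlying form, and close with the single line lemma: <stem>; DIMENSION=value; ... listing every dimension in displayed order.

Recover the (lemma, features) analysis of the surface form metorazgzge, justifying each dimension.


underlying: meto-ra-zk-zge
KEL=zo - signalled by the affix -zk
ASPECT=ib - signalled by the affix -zge
RANK=du - signalled by the affix -ra
check: metorazkzge -> metorazgzge
lemma: meto; KEL=zo; ASPECT=ib; RANK=du


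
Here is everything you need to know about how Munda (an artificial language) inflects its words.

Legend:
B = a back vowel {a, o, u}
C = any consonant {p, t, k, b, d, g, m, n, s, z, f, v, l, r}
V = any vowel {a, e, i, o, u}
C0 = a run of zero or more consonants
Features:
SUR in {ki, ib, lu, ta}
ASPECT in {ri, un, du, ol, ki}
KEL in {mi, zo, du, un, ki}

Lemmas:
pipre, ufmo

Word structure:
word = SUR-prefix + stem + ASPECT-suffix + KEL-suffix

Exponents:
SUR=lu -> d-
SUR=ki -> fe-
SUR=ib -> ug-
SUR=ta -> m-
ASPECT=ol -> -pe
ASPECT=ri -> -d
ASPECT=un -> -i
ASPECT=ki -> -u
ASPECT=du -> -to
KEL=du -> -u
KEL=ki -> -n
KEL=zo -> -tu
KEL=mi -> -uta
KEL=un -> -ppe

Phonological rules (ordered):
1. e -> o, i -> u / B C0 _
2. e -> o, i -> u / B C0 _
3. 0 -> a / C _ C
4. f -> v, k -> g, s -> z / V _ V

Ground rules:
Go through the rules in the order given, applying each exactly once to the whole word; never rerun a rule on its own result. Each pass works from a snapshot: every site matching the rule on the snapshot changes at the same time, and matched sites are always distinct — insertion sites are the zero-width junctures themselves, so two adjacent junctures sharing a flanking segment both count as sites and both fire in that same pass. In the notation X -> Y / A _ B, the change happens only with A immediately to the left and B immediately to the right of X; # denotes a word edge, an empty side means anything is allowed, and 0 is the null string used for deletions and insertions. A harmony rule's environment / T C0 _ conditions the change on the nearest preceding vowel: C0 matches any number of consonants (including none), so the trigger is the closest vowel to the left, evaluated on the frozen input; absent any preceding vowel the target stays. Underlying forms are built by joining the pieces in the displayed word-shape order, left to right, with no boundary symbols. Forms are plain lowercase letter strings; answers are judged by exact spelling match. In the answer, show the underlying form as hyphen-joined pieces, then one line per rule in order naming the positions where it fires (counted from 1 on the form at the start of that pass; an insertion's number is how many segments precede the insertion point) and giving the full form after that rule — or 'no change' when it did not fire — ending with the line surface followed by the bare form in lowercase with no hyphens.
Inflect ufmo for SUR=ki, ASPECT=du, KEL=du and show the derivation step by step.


underlying: fe-ufmo-to-u
1. e -> o, i -> u / B C0 _: no change
2. e -> o, i -> u / B C0 _: no change
3. 0 -> a / C _ C: inserts after position(s) 4: feufamotou
4. f -> v, k -> g, s -> z / V _ V: fires at position(s) 4: feuvamotou
surface: feuvamotou


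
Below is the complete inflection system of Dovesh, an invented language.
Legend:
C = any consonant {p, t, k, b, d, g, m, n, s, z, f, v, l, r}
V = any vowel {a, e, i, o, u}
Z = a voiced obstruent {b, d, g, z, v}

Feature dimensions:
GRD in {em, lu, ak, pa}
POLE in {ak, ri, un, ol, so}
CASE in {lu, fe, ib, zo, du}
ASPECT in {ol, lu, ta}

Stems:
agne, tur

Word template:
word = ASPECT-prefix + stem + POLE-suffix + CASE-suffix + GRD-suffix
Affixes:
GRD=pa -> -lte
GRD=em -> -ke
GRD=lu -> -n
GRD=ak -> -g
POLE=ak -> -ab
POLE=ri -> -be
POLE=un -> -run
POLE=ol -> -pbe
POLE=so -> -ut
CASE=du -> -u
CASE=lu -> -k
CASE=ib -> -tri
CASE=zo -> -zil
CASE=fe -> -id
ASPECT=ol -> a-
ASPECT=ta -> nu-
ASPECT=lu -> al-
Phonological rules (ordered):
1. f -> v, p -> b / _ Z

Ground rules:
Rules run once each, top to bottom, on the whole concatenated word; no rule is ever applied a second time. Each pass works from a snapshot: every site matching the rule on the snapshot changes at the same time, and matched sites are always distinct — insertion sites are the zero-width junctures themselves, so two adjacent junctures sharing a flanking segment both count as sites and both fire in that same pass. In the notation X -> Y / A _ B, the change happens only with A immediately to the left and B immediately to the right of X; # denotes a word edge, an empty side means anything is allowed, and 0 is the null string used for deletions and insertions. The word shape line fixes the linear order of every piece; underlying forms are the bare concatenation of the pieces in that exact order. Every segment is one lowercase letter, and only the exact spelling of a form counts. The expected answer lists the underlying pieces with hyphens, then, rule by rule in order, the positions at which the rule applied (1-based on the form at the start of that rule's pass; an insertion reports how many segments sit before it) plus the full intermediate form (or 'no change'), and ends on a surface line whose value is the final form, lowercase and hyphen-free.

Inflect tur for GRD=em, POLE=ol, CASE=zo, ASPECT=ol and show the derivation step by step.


underlying: a-tur-pbe-zil-ke
1. f -> v, p -> b / _ Z: fires at position(s) 5: aturbbezilke
surface: aturbbezilke


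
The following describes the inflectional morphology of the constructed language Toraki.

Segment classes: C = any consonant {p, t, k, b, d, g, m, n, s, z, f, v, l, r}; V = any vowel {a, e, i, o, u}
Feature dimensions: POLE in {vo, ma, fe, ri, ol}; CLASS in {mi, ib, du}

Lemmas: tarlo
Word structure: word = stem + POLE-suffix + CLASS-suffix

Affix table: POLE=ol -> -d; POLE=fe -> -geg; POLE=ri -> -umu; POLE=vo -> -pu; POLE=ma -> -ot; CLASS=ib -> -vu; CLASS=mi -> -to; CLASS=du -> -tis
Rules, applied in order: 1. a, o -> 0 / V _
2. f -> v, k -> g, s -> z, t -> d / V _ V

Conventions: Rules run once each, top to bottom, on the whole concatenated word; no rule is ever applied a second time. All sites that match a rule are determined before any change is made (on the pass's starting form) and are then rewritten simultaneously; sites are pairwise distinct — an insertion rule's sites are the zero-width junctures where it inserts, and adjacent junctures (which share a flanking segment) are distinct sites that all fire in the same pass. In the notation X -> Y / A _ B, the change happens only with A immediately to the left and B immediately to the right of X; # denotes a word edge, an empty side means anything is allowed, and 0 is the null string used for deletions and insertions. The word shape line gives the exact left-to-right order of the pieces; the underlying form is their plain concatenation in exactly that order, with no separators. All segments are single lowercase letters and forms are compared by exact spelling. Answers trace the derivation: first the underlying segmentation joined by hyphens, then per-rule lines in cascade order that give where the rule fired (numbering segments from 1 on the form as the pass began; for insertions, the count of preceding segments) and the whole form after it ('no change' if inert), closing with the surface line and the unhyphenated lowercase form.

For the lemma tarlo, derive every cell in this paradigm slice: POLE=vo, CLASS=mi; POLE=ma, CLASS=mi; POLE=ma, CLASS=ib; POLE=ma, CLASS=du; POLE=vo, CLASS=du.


cell POLE=vo, CLASS=mi:
underlying: tarlo-pu-to
1. a, o -> 0 / V _: no change
2. f -> v, k -> g, s -> z, t -> d / V _ V: fires at position(s) 8: tarlopudo
surface: tarlopudo

cell POLE=ma, CLASS=mi:
underlying: tarlo-ot-to
1. a, o -> 0 / V _: fires at position(s) 6: tarlotto
2. f -> v, k -> g, s -> z, t -> d / V _ V: no change
surface: tarlotto

cell POLE=ma, CLASS=ib:
underlying: tarlo-ot-vu
1. a, o -> 0 / V _: fires at position(s) 6: tarlotvu
2. f -> v, k -> g, s -> z, t -> d / V _ V: no change
surface: tarlotvu

cell POLE=ma, CLASS=du:
underlying: tarlo-ot-tis
1. a, o -> 0 / V _: fires at position(s) 6: tarlottis
2. f -> v, k -> g, s -> z, t -> d / V _ V: no change
surface: tarlottis

cell POLE=vo, CLASS=du:
underlying: tarlo-pu-tis
1. a, o -> 0 / V _: no change
2. f -> v, k -> g, s -> z, t -> d / V _ V: fires at position(s) 8: tarlopudis
surface: tarlopudis
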